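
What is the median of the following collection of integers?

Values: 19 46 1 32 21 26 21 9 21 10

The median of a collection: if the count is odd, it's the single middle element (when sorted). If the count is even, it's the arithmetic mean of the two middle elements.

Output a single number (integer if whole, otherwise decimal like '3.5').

Answer: 21

Derivation:
Step 1: insert 19 -> lo=[19] (size 1, max 19) hi=[] (size 0) -> median=19
Step 2: insert 46 -> lo=[19] (size 1, max 19) hi=[46] (size 1, min 46) -> median=32.5
Step 3: insert 1 -> lo=[1, 19] (size 2, max 19) hi=[46] (size 1, min 46) -> median=19
Step 4: insert 32 -> lo=[1, 19] (size 2, max 19) hi=[32, 46] (size 2, min 32) -> median=25.5
Step 5: insert 21 -> lo=[1, 19, 21] (size 3, max 21) hi=[32, 46] (size 2, min 32) -> median=21
Step 6: insert 26 -> lo=[1, 19, 21] (size 3, max 21) hi=[26, 32, 46] (size 3, min 26) -> median=23.5
Step 7: insert 21 -> lo=[1, 19, 21, 21] (size 4, max 21) hi=[26, 32, 46] (size 3, min 26) -> median=21
Step 8: insert 9 -> lo=[1, 9, 19, 21] (size 4, max 21) hi=[21, 26, 32, 46] (size 4, min 21) -> median=21
Step 9: insert 21 -> lo=[1, 9, 19, 21, 21] (size 5, max 21) hi=[21, 26, 32, 46] (size 4, min 21) -> median=21
Step 10: insert 10 -> lo=[1, 9, 10, 19, 21] (size 5, max 21) hi=[21, 21, 26, 32, 46] (size 5, min 21) -> median=21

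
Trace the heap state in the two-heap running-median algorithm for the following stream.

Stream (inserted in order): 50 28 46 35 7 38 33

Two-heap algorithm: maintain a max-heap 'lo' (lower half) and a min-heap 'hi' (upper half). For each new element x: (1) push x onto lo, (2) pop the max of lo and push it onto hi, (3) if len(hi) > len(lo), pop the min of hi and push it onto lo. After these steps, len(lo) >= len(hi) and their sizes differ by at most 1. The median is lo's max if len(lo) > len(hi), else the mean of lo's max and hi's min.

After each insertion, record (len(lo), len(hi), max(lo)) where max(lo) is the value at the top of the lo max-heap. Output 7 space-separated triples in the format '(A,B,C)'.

Answer: (1,0,50) (1,1,28) (2,1,46) (2,2,35) (3,2,35) (3,3,35) (4,3,35)

Derivation:
Step 1: insert 50 -> lo=[50] hi=[] -> (len(lo)=1, len(hi)=0, max(lo)=50)
Step 2: insert 28 -> lo=[28] hi=[50] -> (len(lo)=1, len(hi)=1, max(lo)=28)
Step 3: insert 46 -> lo=[28, 46] hi=[50] -> (len(lo)=2, len(hi)=1, max(lo)=46)
Step 4: insert 35 -> lo=[28, 35] hi=[46, 50] -> (len(lo)=2, len(hi)=2, max(lo)=35)
Step 5: insert 7 -> lo=[7, 28, 35] hi=[46, 50] -> (len(lo)=3, len(hi)=2, max(lo)=35)
Step 6: insert 38 -> lo=[7, 28, 35] hi=[38, 46, 50] -> (len(lo)=3, len(hi)=3, max(lo)=35)
Step 7: insert 33 -> lo=[7, 28, 33, 35] hi=[38, 46, 50] -> (len(lo)=4, len(hi)=3, max(lo)=35)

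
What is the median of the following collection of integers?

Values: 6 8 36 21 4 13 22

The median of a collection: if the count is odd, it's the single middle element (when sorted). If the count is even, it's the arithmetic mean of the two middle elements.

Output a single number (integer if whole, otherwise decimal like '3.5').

Answer: 13

Derivation:
Step 1: insert 6 -> lo=[6] (size 1, max 6) hi=[] (size 0) -> median=6
Step 2: insert 8 -> lo=[6] (size 1, max 6) hi=[8] (size 1, min 8) -> median=7
Step 3: insert 36 -> lo=[6, 8] (size 2, max 8) hi=[36] (size 1, min 36) -> median=8
Step 4: insert 21 -> lo=[6, 8] (size 2, max 8) hi=[21, 36] (size 2, min 21) -> median=14.5
Step 5: insert 4 -> lo=[4, 6, 8] (size 3, max 8) hi=[21, 36] (size 2, min 21) -> median=8
Step 6: insert 13 -> lo=[4, 6, 8] (size 3, max 8) hi=[13, 21, 36] (size 3, min 13) -> median=10.5
Step 7: insert 22 -> lo=[4, 6, 8, 13] (size 4, max 13) hi=[21, 22, 36] (size 3, min 21) -> median=13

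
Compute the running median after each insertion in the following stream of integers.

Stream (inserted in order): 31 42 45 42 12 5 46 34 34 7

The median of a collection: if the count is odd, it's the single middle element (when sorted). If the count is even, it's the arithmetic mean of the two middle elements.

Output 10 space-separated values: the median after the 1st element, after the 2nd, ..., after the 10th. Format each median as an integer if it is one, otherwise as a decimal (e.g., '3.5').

Step 1: insert 31 -> lo=[31] (size 1, max 31) hi=[] (size 0) -> median=31
Step 2: insert 42 -> lo=[31] (size 1, max 31) hi=[42] (size 1, min 42) -> median=36.5
Step 3: insert 45 -> lo=[31, 42] (size 2, max 42) hi=[45] (size 1, min 45) -> median=42
Step 4: insert 42 -> lo=[31, 42] (size 2, max 42) hi=[42, 45] (size 2, min 42) -> median=42
Step 5: insert 12 -> lo=[12, 31, 42] (size 3, max 42) hi=[42, 45] (size 2, min 42) -> median=42
Step 6: insert 5 -> lo=[5, 12, 31] (size 3, max 31) hi=[42, 42, 45] (size 3, min 42) -> median=36.5
Step 7: insert 46 -> lo=[5, 12, 31, 42] (size 4, max 42) hi=[42, 45, 46] (size 3, min 42) -> median=42
Step 8: insert 34 -> lo=[5, 12, 31, 34] (size 4, max 34) hi=[42, 42, 45, 46] (size 4, min 42) -> median=38
Step 9: insert 34 -> lo=[5, 12, 31, 34, 34] (size 5, max 34) hi=[42, 42, 45, 46] (size 4, min 42) -> median=34
Step 10: insert 7 -> lo=[5, 7, 12, 31, 34] (size 5, max 34) hi=[34, 42, 42, 45, 46] (size 5, min 34) -> median=34

Answer: 31 36.5 42 42 42 36.5 42 38 34 34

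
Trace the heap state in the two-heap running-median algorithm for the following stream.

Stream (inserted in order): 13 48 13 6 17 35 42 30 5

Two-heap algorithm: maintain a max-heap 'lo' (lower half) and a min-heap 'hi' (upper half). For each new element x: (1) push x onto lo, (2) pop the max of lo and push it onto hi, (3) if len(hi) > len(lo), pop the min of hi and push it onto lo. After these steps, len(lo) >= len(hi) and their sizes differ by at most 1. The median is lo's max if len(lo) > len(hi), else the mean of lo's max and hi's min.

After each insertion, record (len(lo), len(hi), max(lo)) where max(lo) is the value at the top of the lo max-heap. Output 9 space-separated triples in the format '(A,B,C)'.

Step 1: insert 13 -> lo=[13] hi=[] -> (len(lo)=1, len(hi)=0, max(lo)=13)
Step 2: insert 48 -> lo=[13] hi=[48] -> (len(lo)=1, len(hi)=1, max(lo)=13)
Step 3: insert 13 -> lo=[13, 13] hi=[48] -> (len(lo)=2, len(hi)=1, max(lo)=13)
Step 4: insert 6 -> lo=[6, 13] hi=[13, 48] -> (len(lo)=2, len(hi)=2, max(lo)=13)
Step 5: insert 17 -> lo=[6, 13, 13] hi=[17, 48] -> (len(lo)=3, len(hi)=2, max(lo)=13)
Step 6: insert 35 -> lo=[6, 13, 13] hi=[17, 35, 48] -> (len(lo)=3, len(hi)=3, max(lo)=13)
Step 7: insert 42 -> lo=[6, 13, 13, 17] hi=[35, 42, 48] -> (len(lo)=4, len(hi)=3, max(lo)=17)
Step 8: insert 30 -> lo=[6, 13, 13, 17] hi=[30, 35, 42, 48] -> (len(lo)=4, len(hi)=4, max(lo)=17)
Step 9: insert 5 -> lo=[5, 6, 13, 13, 17] hi=[30, 35, 42, 48] -> (len(lo)=5, len(hi)=4, max(lo)=17)

Answer: (1,0,13) (1,1,13) (2,1,13) (2,2,13) (3,2,13) (3,3,13) (4,3,17) (4,4,17) (5,4,17)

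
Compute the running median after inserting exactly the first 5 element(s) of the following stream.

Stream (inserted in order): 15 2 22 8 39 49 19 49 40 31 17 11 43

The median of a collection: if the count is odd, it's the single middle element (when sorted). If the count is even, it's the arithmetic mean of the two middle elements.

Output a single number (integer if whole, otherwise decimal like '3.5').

Step 1: insert 15 -> lo=[15] (size 1, max 15) hi=[] (size 0) -> median=15
Step 2: insert 2 -> lo=[2] (size 1, max 2) hi=[15] (size 1, min 15) -> median=8.5
Step 3: insert 22 -> lo=[2, 15] (size 2, max 15) hi=[22] (size 1, min 22) -> median=15
Step 4: insert 8 -> lo=[2, 8] (size 2, max 8) hi=[15, 22] (size 2, min 15) -> median=11.5
Step 5: insert 39 -> lo=[2, 8, 15] (size 3, max 15) hi=[22, 39] (size 2, min 22) -> median=15

Answer: 15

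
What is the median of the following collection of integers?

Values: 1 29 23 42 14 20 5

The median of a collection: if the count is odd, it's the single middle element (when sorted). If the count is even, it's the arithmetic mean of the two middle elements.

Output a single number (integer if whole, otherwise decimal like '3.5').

Step 1: insert 1 -> lo=[1] (size 1, max 1) hi=[] (size 0) -> median=1
Step 2: insert 29 -> lo=[1] (size 1, max 1) hi=[29] (size 1, min 29) -> median=15
Step 3: insert 23 -> lo=[1, 23] (size 2, max 23) hi=[29] (size 1, min 29) -> median=23
Step 4: insert 42 -> lo=[1, 23] (size 2, max 23) hi=[29, 42] (size 2, min 29) -> median=26
Step 5: insert 14 -> lo=[1, 14, 23] (size 3, max 23) hi=[29, 42] (size 2, min 29) -> median=23
Step 6: insert 20 -> lo=[1, 14, 20] (size 3, max 20) hi=[23, 29, 42] (size 3, min 23) -> median=21.5
Step 7: insert 5 -> lo=[1, 5, 14, 20] (size 4, max 20) hi=[23, 29, 42] (size 3, min 23) -> median=20

Answer: 20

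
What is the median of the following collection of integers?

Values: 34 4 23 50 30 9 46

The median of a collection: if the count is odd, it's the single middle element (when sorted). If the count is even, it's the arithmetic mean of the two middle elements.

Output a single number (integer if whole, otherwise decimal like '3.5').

Step 1: insert 34 -> lo=[34] (size 1, max 34) hi=[] (size 0) -> median=34
Step 2: insert 4 -> lo=[4] (size 1, max 4) hi=[34] (size 1, min 34) -> median=19
Step 3: insert 23 -> lo=[4, 23] (size 2, max 23) hi=[34] (size 1, min 34) -> median=23
Step 4: insert 50 -> lo=[4, 23] (size 2, max 23) hi=[34, 50] (size 2, min 34) -> median=28.5
Step 5: insert 30 -> lo=[4, 23, 30] (size 3, max 30) hi=[34, 50] (size 2, min 34) -> median=30
Step 6: insert 9 -> lo=[4, 9, 23] (size 3, max 23) hi=[30, 34, 50] (size 3, min 30) -> median=26.5
Step 7: insert 46 -> lo=[4, 9, 23, 30] (size 4, max 30) hi=[34, 46, 50] (size 3, min 34) -> median=30

Answer: 30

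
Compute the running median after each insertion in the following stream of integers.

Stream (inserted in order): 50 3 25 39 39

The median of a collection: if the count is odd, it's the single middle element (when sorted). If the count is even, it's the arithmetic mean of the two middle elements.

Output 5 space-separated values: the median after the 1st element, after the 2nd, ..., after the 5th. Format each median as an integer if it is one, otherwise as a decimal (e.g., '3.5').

Answer: 50 26.5 25 32 39

Derivation:
Step 1: insert 50 -> lo=[50] (size 1, max 50) hi=[] (size 0) -> median=50
Step 2: insert 3 -> lo=[3] (size 1, max 3) hi=[50] (size 1, min 50) -> median=26.5
Step 3: insert 25 -> lo=[3, 25] (size 2, max 25) hi=[50] (size 1, min 50) -> median=25
Step 4: insert 39 -> lo=[3, 25] (size 2, max 25) hi=[39, 50] (size 2, min 39) -> median=32
Step 5: insert 39 -> lo=[3, 25, 39] (size 3, max 39) hi=[39, 50] (size 2, min 39) -> median=39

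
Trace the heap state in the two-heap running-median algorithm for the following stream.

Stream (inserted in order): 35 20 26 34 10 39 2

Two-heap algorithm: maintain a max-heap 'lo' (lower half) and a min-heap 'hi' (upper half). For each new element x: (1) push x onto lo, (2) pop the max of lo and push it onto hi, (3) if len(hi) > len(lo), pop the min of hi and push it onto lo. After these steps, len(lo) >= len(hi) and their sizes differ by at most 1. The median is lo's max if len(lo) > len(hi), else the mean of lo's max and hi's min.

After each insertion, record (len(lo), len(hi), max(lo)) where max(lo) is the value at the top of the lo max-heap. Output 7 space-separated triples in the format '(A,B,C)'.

Step 1: insert 35 -> lo=[35] hi=[] -> (len(lo)=1, len(hi)=0, max(lo)=35)
Step 2: insert 20 -> lo=[20] hi=[35] -> (len(lo)=1, len(hi)=1, max(lo)=20)
Step 3: insert 26 -> lo=[20, 26] hi=[35] -> (len(lo)=2, len(hi)=1, max(lo)=26)
Step 4: insert 34 -> lo=[20, 26] hi=[34, 35] -> (len(lo)=2, len(hi)=2, max(lo)=26)
Step 5: insert 10 -> lo=[10, 20, 26] hi=[34, 35] -> (len(lo)=3, len(hi)=2, max(lo)=26)
Step 6: insert 39 -> lo=[10, 20, 26] hi=[34, 35, 39] -> (len(lo)=3, len(hi)=3, max(lo)=26)
Step 7: insert 2 -> lo=[2, 10, 20, 26] hi=[34, 35, 39] -> (len(lo)=4, len(hi)=3, max(lo)=26)

Answer: (1,0,35) (1,1,20) (2,1,26) (2,2,26) (3,2,26) (3,3,26) (4,3,26)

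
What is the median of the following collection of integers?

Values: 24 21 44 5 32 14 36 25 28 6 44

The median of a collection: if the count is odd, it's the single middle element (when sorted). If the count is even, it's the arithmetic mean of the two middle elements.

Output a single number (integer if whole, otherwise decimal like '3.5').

Step 1: insert 24 -> lo=[24] (size 1, max 24) hi=[] (size 0) -> median=24
Step 2: insert 21 -> lo=[21] (size 1, max 21) hi=[24] (size 1, min 24) -> median=22.5
Step 3: insert 44 -> lo=[21, 24] (size 2, max 24) hi=[44] (size 1, min 44) -> median=24
Step 4: insert 5 -> lo=[5, 21] (size 2, max 21) hi=[24, 44] (size 2, min 24) -> median=22.5
Step 5: insert 32 -> lo=[5, 21, 24] (size 3, max 24) hi=[32, 44] (size 2, min 32) -> median=24
Step 6: insert 14 -> lo=[5, 14, 21] (size 3, max 21) hi=[24, 32, 44] (size 3, min 24) -> median=22.5
Step 7: insert 36 -> lo=[5, 14, 21, 24] (size 4, max 24) hi=[32, 36, 44] (size 3, min 32) -> median=24
Step 8: insert 25 -> lo=[5, 14, 21, 24] (size 4, max 24) hi=[25, 32, 36, 44] (size 4, min 25) -> median=24.5
Step 9: insert 28 -> lo=[5, 14, 21, 24, 25] (size 5, max 25) hi=[28, 32, 36, 44] (size 4, min 28) -> median=25
Step 10: insert 6 -> lo=[5, 6, 14, 21, 24] (size 5, max 24) hi=[25, 28, 32, 36, 44] (size 5, min 25) -> median=24.5
Step 11: insert 44 -> lo=[5, 6, 14, 21, 24, 25] (size 6, max 25) hi=[28, 32, 36, 44, 44] (size 5, min 28) -> median=25

Answer: 25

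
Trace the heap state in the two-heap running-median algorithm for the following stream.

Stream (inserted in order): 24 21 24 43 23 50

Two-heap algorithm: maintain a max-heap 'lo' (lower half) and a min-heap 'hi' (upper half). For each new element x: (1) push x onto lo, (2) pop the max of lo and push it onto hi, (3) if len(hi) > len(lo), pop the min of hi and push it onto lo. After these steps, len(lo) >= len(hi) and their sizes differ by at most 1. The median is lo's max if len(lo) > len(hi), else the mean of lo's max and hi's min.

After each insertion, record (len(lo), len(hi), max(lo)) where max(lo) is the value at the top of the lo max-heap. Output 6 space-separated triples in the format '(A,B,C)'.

Answer: (1,0,24) (1,1,21) (2,1,24) (2,2,24) (3,2,24) (3,3,24)

Derivation:
Step 1: insert 24 -> lo=[24] hi=[] -> (len(lo)=1, len(hi)=0, max(lo)=24)
Step 2: insert 21 -> lo=[21] hi=[24] -> (len(lo)=1, len(hi)=1, max(lo)=21)
Step 3: insert 24 -> lo=[21, 24] hi=[24] -> (len(lo)=2, len(hi)=1, max(lo)=24)
Step 4: insert 43 -> lo=[21, 24] hi=[24, 43] -> (len(lo)=2, len(hi)=2, max(lo)=24)
Step 5: insert 23 -> lo=[21, 23, 24] hi=[24, 43] -> (len(lo)=3, len(hi)=2, max(lo)=24)
Step 6: insert 50 -> lo=[21, 23, 24] hi=[24, 43, 50] -> (len(lo)=3, len(hi)=3, max(lo)=24)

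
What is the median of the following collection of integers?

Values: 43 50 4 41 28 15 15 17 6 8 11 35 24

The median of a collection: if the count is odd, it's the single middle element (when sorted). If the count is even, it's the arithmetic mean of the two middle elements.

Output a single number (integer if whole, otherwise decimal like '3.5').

Answer: 17

Derivation:
Step 1: insert 43 -> lo=[43] (size 1, max 43) hi=[] (size 0) -> median=43
Step 2: insert 50 -> lo=[43] (size 1, max 43) hi=[50] (size 1, min 50) -> median=46.5
Step 3: insert 4 -> lo=[4, 43] (size 2, max 43) hi=[50] (size 1, min 50) -> median=43
Step 4: insert 41 -> lo=[4, 41] (size 2, max 41) hi=[43, 50] (size 2, min 43) -> median=42
Step 5: insert 28 -> lo=[4, 28, 41] (size 3, max 41) hi=[43, 50] (size 2, min 43) -> median=41
Step 6: insert 15 -> lo=[4, 15, 28] (size 3, max 28) hi=[41, 43, 50] (size 3, min 41) -> median=34.5
Step 7: insert 15 -> lo=[4, 15, 15, 28] (size 4, max 28) hi=[41, 43, 50] (size 3, min 41) -> median=28
Step 8: insert 17 -> lo=[4, 15, 15, 17] (size 4, max 17) hi=[28, 41, 43, 50] (size 4, min 28) -> median=22.5
Step 9: insert 6 -> lo=[4, 6, 15, 15, 17] (size 5, max 17) hi=[28, 41, 43, 50] (size 4, min 28) -> median=17
Step 10: insert 8 -> lo=[4, 6, 8, 15, 15] (size 5, max 15) hi=[17, 28, 41, 43, 50] (size 5, min 17) -> median=16
Step 11: insert 11 -> lo=[4, 6, 8, 11, 15, 15] (size 6, max 15) hi=[17, 28, 41, 43, 50] (size 5, min 17) -> median=15
Step 12: insert 35 -> lo=[4, 6, 8, 11, 15, 15] (size 6, max 15) hi=[17, 28, 35, 41, 43, 50] (size 6, min 17) -> median=16
Step 13: insert 24 -> lo=[4, 6, 8, 11, 15, 15, 17] (size 7, max 17) hi=[24, 28, 35, 41, 43, 50] (size 6, min 24) -> median=17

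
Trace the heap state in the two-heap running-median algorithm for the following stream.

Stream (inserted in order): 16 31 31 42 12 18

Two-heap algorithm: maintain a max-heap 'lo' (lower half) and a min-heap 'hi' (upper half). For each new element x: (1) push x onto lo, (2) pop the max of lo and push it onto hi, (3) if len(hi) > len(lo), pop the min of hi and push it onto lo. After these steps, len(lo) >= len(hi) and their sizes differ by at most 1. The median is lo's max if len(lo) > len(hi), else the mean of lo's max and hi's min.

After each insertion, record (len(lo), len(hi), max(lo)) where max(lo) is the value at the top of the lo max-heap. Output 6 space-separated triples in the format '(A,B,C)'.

Step 1: insert 16 -> lo=[16] hi=[] -> (len(lo)=1, len(hi)=0, max(lo)=16)
Step 2: insert 31 -> lo=[16] hi=[31] -> (len(lo)=1, len(hi)=1, max(lo)=16)
Step 3: insert 31 -> lo=[16, 31] hi=[31] -> (len(lo)=2, len(hi)=1, max(lo)=31)
Step 4: insert 42 -> lo=[16, 31] hi=[31, 42] -> (len(lo)=2, len(hi)=2, max(lo)=31)
Step 5: insert 12 -> lo=[12, 16, 31] hi=[31, 42] -> (len(lo)=3, len(hi)=2, max(lo)=31)
Step 6: insert 18 -> lo=[12, 16, 18] hi=[31, 31, 42] -> (len(lo)=3, len(hi)=3, max(lo)=18)

Answer: (1,0,16) (1,1,16) (2,1,31) (2,2,31) (3,2,31) (3,3,18)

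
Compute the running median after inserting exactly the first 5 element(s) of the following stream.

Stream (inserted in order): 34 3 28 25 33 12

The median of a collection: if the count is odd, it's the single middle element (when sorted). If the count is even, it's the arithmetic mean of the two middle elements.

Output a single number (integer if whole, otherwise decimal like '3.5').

Answer: 28

Derivation:
Step 1: insert 34 -> lo=[34] (size 1, max 34) hi=[] (size 0) -> median=34
Step 2: insert 3 -> lo=[3] (size 1, max 3) hi=[34] (size 1, min 34) -> median=18.5
Step 3: insert 28 -> lo=[3, 28] (size 2, max 28) hi=[34] (size 1, min 34) -> median=28
Step 4: insert 25 -> lo=[3, 25] (size 2, max 25) hi=[28, 34] (size 2, min 28) -> median=26.5
Step 5: insert 33 -> lo=[3, 25, 28] (size 3, max 28) hi=[33, 34] (size 2, min 33) -> median=28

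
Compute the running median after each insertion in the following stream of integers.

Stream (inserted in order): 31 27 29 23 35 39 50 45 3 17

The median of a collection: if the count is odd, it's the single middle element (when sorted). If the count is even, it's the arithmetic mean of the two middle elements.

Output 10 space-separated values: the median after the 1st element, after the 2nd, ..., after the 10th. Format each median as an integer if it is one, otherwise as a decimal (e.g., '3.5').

Step 1: insert 31 -> lo=[31] (size 1, max 31) hi=[] (size 0) -> median=31
Step 2: insert 27 -> lo=[27] (size 1, max 27) hi=[31] (size 1, min 31) -> median=29
Step 3: insert 29 -> lo=[27, 29] (size 2, max 29) hi=[31] (size 1, min 31) -> median=29
Step 4: insert 23 -> lo=[23, 27] (size 2, max 27) hi=[29, 31] (size 2, min 29) -> median=28
Step 5: insert 35 -> lo=[23, 27, 29] (size 3, max 29) hi=[31, 35] (size 2, min 31) -> median=29
Step 6: insert 39 -> lo=[23, 27, 29] (size 3, max 29) hi=[31, 35, 39] (size 3, min 31) -> median=30
Step 7: insert 50 -> lo=[23, 27, 29, 31] (size 4, max 31) hi=[35, 39, 50] (size 3, min 35) -> median=31
Step 8: insert 45 -> lo=[23, 27, 29, 31] (size 4, max 31) hi=[35, 39, 45, 50] (size 4, min 35) -> median=33
Step 9: insert 3 -> lo=[3, 23, 27, 29, 31] (size 5, max 31) hi=[35, 39, 45, 50] (size 4, min 35) -> median=31
Step 10: insert 17 -> lo=[3, 17, 23, 27, 29] (size 5, max 29) hi=[31, 35, 39, 45, 50] (size 5, min 31) -> median=30

Answer: 31 29 29 28 29 30 31 33 31 30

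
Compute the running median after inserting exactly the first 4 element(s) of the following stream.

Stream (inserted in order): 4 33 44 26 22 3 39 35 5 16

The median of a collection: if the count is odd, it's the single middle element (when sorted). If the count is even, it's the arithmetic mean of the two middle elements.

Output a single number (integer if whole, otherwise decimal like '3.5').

Answer: 29.5

Derivation:
Step 1: insert 4 -> lo=[4] (size 1, max 4) hi=[] (size 0) -> median=4
Step 2: insert 33 -> lo=[4] (size 1, max 4) hi=[33] (size 1, min 33) -> median=18.5
Step 3: insert 44 -> lo=[4, 33] (size 2, max 33) hi=[44] (size 1, min 44) -> median=33
Step 4: insert 26 -> lo=[4, 26] (size 2, max 26) hi=[33, 44] (size 2, min 33) -> median=29.5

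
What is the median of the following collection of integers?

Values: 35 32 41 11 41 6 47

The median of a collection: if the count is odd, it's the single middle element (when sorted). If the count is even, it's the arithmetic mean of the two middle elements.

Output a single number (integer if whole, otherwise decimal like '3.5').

Step 1: insert 35 -> lo=[35] (size 1, max 35) hi=[] (size 0) -> median=35
Step 2: insert 32 -> lo=[32] (size 1, max 32) hi=[35] (size 1, min 35) -> median=33.5
Step 3: insert 41 -> lo=[32, 35] (size 2, max 35) hi=[41] (size 1, min 41) -> median=35
Step 4: insert 11 -> lo=[11, 32] (size 2, max 32) hi=[35, 41] (size 2, min 35) -> median=33.5
Step 5: insert 41 -> lo=[11, 32, 35] (size 3, max 35) hi=[41, 41] (size 2, min 41) -> median=35
Step 6: insert 6 -> lo=[6, 11, 32] (size 3, max 32) hi=[35, 41, 41] (size 3, min 35) -> median=33.5
Step 7: insert 47 -> lo=[6, 11, 32, 35] (size 4, max 35) hi=[41, 41, 47] (size 3, min 41) -> median=35

Answer: 35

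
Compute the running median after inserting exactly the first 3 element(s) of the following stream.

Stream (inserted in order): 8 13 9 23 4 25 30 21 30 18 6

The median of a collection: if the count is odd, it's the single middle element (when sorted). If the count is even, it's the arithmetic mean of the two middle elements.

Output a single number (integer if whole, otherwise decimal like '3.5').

Step 1: insert 8 -> lo=[8] (size 1, max 8) hi=[] (size 0) -> median=8
Step 2: insert 13 -> lo=[8] (size 1, max 8) hi=[13] (size 1, min 13) -> median=10.5
Step 3: insert 9 -> lo=[8, 9] (size 2, max 9) hi=[13] (size 1, min 13) -> median=9

Answer: 9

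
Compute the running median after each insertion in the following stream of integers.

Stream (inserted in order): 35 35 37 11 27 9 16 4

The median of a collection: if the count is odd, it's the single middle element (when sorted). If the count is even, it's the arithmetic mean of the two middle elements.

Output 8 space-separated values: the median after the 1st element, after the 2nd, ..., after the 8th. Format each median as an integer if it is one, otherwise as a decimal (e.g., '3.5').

Answer: 35 35 35 35 35 31 27 21.5

Derivation:
Step 1: insert 35 -> lo=[35] (size 1, max 35) hi=[] (size 0) -> median=35
Step 2: insert 35 -> lo=[35] (size 1, max 35) hi=[35] (size 1, min 35) -> median=35
Step 3: insert 37 -> lo=[35, 35] (size 2, max 35) hi=[37] (size 1, min 37) -> median=35
Step 4: insert 11 -> lo=[11, 35] (size 2, max 35) hi=[35, 37] (size 2, min 35) -> median=35
Step 5: insert 27 -> lo=[11, 27, 35] (size 3, max 35) hi=[35, 37] (size 2, min 35) -> median=35
Step 6: insert 9 -> lo=[9, 11, 27] (size 3, max 27) hi=[35, 35, 37] (size 3, min 35) -> median=31
Step 7: insert 16 -> lo=[9, 11, 16, 27] (size 4, max 27) hi=[35, 35, 37] (size 3, min 35) -> median=27
Step 8: insert 4 -> lo=[4, 9, 11, 16] (size 4, max 16) hi=[27, 35, 35, 37] (size 4, min 27) -> median=21.5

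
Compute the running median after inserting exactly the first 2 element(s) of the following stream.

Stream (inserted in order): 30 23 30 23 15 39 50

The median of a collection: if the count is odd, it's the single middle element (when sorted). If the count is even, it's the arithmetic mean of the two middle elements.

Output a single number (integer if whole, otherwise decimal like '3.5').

Step 1: insert 30 -> lo=[30] (size 1, max 30) hi=[] (size 0) -> median=30
Step 2: insert 23 -> lo=[23] (size 1, max 23) hi=[30] (size 1, min 30) -> median=26.5

Answer: 26.5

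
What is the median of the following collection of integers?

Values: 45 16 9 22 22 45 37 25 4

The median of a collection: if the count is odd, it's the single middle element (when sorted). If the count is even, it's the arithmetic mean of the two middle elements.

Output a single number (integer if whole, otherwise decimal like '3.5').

Step 1: insert 45 -> lo=[45] (size 1, max 45) hi=[] (size 0) -> median=45
Step 2: insert 16 -> lo=[16] (size 1, max 16) hi=[45] (size 1, min 45) -> median=30.5
Step 3: insert 9 -> lo=[9, 16] (size 2, max 16) hi=[45] (size 1, min 45) -> median=16
Step 4: insert 22 -> lo=[9, 16] (size 2, max 16) hi=[22, 45] (size 2, min 22) -> median=19
Step 5: insert 22 -> lo=[9, 16, 22] (size 3, max 22) hi=[22, 45] (size 2, min 22) -> median=22
Step 6: insert 45 -> lo=[9, 16, 22] (size 3, max 22) hi=[22, 45, 45] (size 3, min 22) -> median=22
Step 7: insert 37 -> lo=[9, 16, 22, 22] (size 4, max 22) hi=[37, 45, 45] (size 3, min 37) -> median=22
Step 8: insert 25 -> lo=[9, 16, 22, 22] (size 4, max 22) hi=[25, 37, 45, 45] (size 4, min 25) -> median=23.5
Step 9: insert 4 -> lo=[4, 9, 16, 22, 22] (size 5, max 22) hi=[25, 37, 45, 45] (size 4, min 25) -> median=22

Answer: 22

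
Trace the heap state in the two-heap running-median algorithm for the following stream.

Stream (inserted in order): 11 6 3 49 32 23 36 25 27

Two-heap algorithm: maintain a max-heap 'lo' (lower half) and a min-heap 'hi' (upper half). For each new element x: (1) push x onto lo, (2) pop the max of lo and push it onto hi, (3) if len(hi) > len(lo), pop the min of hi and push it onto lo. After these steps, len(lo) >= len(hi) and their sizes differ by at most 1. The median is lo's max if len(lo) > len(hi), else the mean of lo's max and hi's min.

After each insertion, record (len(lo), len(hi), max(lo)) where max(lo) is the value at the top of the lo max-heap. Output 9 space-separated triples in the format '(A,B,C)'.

Step 1: insert 11 -> lo=[11] hi=[] -> (len(lo)=1, len(hi)=0, max(lo)=11)
Step 2: insert 6 -> lo=[6] hi=[11] -> (len(lo)=1, len(hi)=1, max(lo)=6)
Step 3: insert 3 -> lo=[3, 6] hi=[11] -> (len(lo)=2, len(hi)=1, max(lo)=6)
Step 4: insert 49 -> lo=[3, 6] hi=[11, 49] -> (len(lo)=2, len(hi)=2, max(lo)=6)
Step 5: insert 32 -> lo=[3, 6, 11] hi=[32, 49] -> (len(lo)=3, len(hi)=2, max(lo)=11)
Step 6: insert 23 -> lo=[3, 6, 11] hi=[23, 32, 49] -> (len(lo)=3, len(hi)=3, max(lo)=11)
Step 7: insert 36 -> lo=[3, 6, 11, 23] hi=[32, 36, 49] -> (len(lo)=4, len(hi)=3, max(lo)=23)
Step 8: insert 25 -> lo=[3, 6, 11, 23] hi=[25, 32, 36, 49] -> (len(lo)=4, len(hi)=4, max(lo)=23)
Step 9: insert 27 -> lo=[3, 6, 11, 23, 25] hi=[27, 32, 36, 49] -> (len(lo)=5, len(hi)=4, max(lo)=25)

Answer: (1,0,11) (1,1,6) (2,1,6) (2,2,6) (3,2,11) (3,3,11) (4,3,23) (4,4,23) (5,4,25)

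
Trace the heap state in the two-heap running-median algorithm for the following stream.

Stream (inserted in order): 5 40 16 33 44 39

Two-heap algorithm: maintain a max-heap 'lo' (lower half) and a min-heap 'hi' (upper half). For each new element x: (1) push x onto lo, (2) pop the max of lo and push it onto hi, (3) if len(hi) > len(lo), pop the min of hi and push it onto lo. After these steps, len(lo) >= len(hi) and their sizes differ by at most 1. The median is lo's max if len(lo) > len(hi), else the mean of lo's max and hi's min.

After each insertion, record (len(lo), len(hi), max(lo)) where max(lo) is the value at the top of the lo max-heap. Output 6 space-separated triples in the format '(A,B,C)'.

Answer: (1,0,5) (1,1,5) (2,1,16) (2,2,16) (3,2,33) (3,3,33)

Derivation:
Step 1: insert 5 -> lo=[5] hi=[] -> (len(lo)=1, len(hi)=0, max(lo)=5)
Step 2: insert 40 -> lo=[5] hi=[40] -> (len(lo)=1, len(hi)=1, max(lo)=5)
Step 3: insert 16 -> lo=[5, 16] hi=[40] -> (len(lo)=2, len(hi)=1, max(lo)=16)
Step 4: insert 33 -> lo=[5, 16] hi=[33, 40] -> (len(lo)=2, len(hi)=2, max(lo)=16)
Step 5: insert 44 -> lo=[5, 16, 33] hi=[40, 44] -> (len(lo)=3, len(hi)=2, max(lo)=33)
Step 6: insert 39 -> lo=[5, 16, 33] hi=[39, 40, 44] -> (len(lo)=3, len(hi)=3, max(lo)=33)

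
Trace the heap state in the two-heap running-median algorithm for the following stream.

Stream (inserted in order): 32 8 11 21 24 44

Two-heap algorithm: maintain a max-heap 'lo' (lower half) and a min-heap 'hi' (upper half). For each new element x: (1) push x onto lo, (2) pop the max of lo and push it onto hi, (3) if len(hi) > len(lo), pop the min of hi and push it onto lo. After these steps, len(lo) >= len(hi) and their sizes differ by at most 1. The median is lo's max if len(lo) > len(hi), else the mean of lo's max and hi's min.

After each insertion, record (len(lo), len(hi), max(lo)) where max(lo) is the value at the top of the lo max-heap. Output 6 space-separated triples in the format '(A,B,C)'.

Step 1: insert 32 -> lo=[32] hi=[] -> (len(lo)=1, len(hi)=0, max(lo)=32)
Step 2: insert 8 -> lo=[8] hi=[32] -> (len(lo)=1, len(hi)=1, max(lo)=8)
Step 3: insert 11 -> lo=[8, 11] hi=[32] -> (len(lo)=2, len(hi)=1, max(lo)=11)
Step 4: insert 21 -> lo=[8, 11] hi=[21, 32] -> (len(lo)=2, len(hi)=2, max(lo)=11)
Step 5: insert 24 -> lo=[8, 11, 21] hi=[24, 32] -> (len(lo)=3, len(hi)=2, max(lo)=21)
Step 6: insert 44 -> lo=[8, 11, 21] hi=[24, 32, 44] -> (len(lo)=3, len(hi)=3, max(lo)=21)

Answer: (1,0,32) (1,1,8) (2,1,11) (2,2,11) (3,2,21) (3,3,21)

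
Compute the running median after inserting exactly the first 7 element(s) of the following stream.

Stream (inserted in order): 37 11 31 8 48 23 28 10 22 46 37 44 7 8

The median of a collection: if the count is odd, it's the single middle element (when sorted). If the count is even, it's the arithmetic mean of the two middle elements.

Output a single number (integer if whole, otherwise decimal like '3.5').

Answer: 28

Derivation:
Step 1: insert 37 -> lo=[37] (size 1, max 37) hi=[] (size 0) -> median=37
Step 2: insert 11 -> lo=[11] (size 1, max 11) hi=[37] (size 1, min 37) -> median=24
Step 3: insert 31 -> lo=[11, 31] (size 2, max 31) hi=[37] (size 1, min 37) -> median=31
Step 4: insert 8 -> lo=[8, 11] (size 2, max 11) hi=[31, 37] (size 2, min 31) -> median=21
Step 5: insert 48 -> lo=[8, 11, 31] (size 3, max 31) hi=[37, 48] (size 2, min 37) -> median=31
Step 6: insert 23 -> lo=[8, 11, 23] (size 3, max 23) hi=[31, 37, 48] (size 3, min 31) -> median=27
Step 7: insert 28 -> lo=[8, 11, 23, 28] (size 4, max 28) hi=[31, 37, 48] (size 3, min 31) -> median=28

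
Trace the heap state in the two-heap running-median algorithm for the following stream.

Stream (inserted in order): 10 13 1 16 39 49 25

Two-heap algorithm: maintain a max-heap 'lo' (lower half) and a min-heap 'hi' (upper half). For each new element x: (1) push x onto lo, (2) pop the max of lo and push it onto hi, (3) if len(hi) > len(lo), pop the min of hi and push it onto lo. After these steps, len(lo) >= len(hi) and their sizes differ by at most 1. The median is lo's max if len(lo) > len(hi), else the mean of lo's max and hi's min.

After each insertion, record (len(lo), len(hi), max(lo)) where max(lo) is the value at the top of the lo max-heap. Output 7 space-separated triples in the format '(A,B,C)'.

Answer: (1,0,10) (1,1,10) (2,1,10) (2,2,10) (3,2,13) (3,3,13) (4,3,16)

Derivation:
Step 1: insert 10 -> lo=[10] hi=[] -> (len(lo)=1, len(hi)=0, max(lo)=10)
Step 2: insert 13 -> lo=[10] hi=[13] -> (len(lo)=1, len(hi)=1, max(lo)=10)
Step 3: insert 1 -> lo=[1, 10] hi=[13] -> (len(lo)=2, len(hi)=1, max(lo)=10)
Step 4: insert 16 -> lo=[1, 10] hi=[13, 16] -> (len(lo)=2, len(hi)=2, max(lo)=10)
Step 5: insert 39 -> lo=[1, 10, 13] hi=[16, 39] -> (len(lo)=3, len(hi)=2, max(lo)=13)
Step 6: insert 49 -> lo=[1, 10, 13] hi=[16, 39, 49] -> (len(lo)=3, len(hi)=3, max(lo)=13)
Step 7: insert 25 -> lo=[1, 10, 13, 16] hi=[25, 39, 49] -> (len(lo)=4, len(hi)=3, max(lo)=16)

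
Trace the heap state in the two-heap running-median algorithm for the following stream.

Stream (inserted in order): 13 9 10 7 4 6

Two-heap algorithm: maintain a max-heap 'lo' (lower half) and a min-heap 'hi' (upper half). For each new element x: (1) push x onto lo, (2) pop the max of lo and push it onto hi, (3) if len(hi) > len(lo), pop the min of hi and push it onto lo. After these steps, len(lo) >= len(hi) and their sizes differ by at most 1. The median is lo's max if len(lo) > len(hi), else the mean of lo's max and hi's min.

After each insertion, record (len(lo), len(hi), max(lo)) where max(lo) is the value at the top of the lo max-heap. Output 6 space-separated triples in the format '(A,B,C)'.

Step 1: insert 13 -> lo=[13] hi=[] -> (len(lo)=1, len(hi)=0, max(lo)=13)
Step 2: insert 9 -> lo=[9] hi=[13] -> (len(lo)=1, len(hi)=1, max(lo)=9)
Step 3: insert 10 -> lo=[9, 10] hi=[13] -> (len(lo)=2, len(hi)=1, max(lo)=10)
Step 4: insert 7 -> lo=[7, 9] hi=[10, 13] -> (len(lo)=2, len(hi)=2, max(lo)=9)
Step 5: insert 4 -> lo=[4, 7, 9] hi=[10, 13] -> (len(lo)=3, len(hi)=2, max(lo)=9)
Step 6: insert 6 -> lo=[4, 6, 7] hi=[9, 10, 13] -> (len(lo)=3, len(hi)=3, max(lo)=7)

Answer: (1,0,13) (1,1,9) (2,1,10) (2,2,9) (3,2,9) (3,3,7)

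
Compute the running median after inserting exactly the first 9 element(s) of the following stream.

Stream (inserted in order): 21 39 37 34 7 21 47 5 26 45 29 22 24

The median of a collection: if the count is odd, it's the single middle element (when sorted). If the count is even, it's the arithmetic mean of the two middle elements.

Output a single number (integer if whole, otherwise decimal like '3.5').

Step 1: insert 21 -> lo=[21] (size 1, max 21) hi=[] (size 0) -> median=21
Step 2: insert 39 -> lo=[21] (size 1, max 21) hi=[39] (size 1, min 39) -> median=30
Step 3: insert 37 -> lo=[21, 37] (size 2, max 37) hi=[39] (size 1, min 39) -> median=37
Step 4: insert 34 -> lo=[21, 34] (size 2, max 34) hi=[37, 39] (size 2, min 37) -> median=35.5
Step 5: insert 7 -> lo=[7, 21, 34] (size 3, max 34) hi=[37, 39] (size 2, min 37) -> median=34
Step 6: insert 21 -> lo=[7, 21, 21] (size 3, max 21) hi=[34, 37, 39] (size 3, min 34) -> median=27.5
Step 7: insert 47 -> lo=[7, 21, 21, 34] (size 4, max 34) hi=[37, 39, 47] (size 3, min 37) -> median=34
Step 8: insert 5 -> lo=[5, 7, 21, 21] (size 4, max 21) hi=[34, 37, 39, 47] (size 4, min 34) -> median=27.5
Step 9: insert 26 -> lo=[5, 7, 21, 21, 26] (size 5, max 26) hi=[34, 37, 39, 47] (size 4, min 34) -> median=26

Answer: 26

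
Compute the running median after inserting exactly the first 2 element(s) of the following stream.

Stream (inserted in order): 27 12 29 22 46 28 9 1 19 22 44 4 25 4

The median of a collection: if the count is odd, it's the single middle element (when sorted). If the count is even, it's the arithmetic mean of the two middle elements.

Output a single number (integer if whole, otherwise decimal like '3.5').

Answer: 19.5

Derivation:
Step 1: insert 27 -> lo=[27] (size 1, max 27) hi=[] (size 0) -> median=27
Step 2: insert 12 -> lo=[12] (size 1, max 12) hi=[27] (size 1, min 27) -> median=19.5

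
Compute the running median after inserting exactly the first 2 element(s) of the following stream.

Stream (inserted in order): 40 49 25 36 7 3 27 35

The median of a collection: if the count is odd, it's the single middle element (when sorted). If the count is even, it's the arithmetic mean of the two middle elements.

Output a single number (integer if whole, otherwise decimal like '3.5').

Answer: 44.5

Derivation:
Step 1: insert 40 -> lo=[40] (size 1, max 40) hi=[] (size 0) -> median=40
Step 2: insert 49 -> lo=[40] (size 1, max 40) hi=[49] (size 1, min 49) -> median=44.5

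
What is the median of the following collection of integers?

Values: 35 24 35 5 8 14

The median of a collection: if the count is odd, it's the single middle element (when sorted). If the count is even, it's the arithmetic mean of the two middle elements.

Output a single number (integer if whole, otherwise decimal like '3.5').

Answer: 19

Derivation:
Step 1: insert 35 -> lo=[35] (size 1, max 35) hi=[] (size 0) -> median=35
Step 2: insert 24 -> lo=[24] (size 1, max 24) hi=[35] (size 1, min 35) -> median=29.5
Step 3: insert 35 -> lo=[24, 35] (size 2, max 35) hi=[35] (size 1, min 35) -> median=35
Step 4: insert 5 -> lo=[5, 24] (size 2, max 24) hi=[35, 35] (size 2, min 35) -> median=29.5
Step 5: insert 8 -> lo=[5, 8, 24] (size 3, max 24) hi=[35, 35] (size 2, min 35) -> median=24
Step 6: insert 14 -> lo=[5, 8, 14] (size 3, max 14) hi=[24, 35, 35] (size 3, min 24) -> median=19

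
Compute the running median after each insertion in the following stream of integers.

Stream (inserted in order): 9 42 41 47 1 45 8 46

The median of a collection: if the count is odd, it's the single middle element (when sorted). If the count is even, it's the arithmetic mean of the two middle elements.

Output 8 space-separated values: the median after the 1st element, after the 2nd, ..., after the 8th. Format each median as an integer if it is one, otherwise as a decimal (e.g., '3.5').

Answer: 9 25.5 41 41.5 41 41.5 41 41.5

Derivation:
Step 1: insert 9 -> lo=[9] (size 1, max 9) hi=[] (size 0) -> median=9
Step 2: insert 42 -> lo=[9] (size 1, max 9) hi=[42] (size 1, min 42) -> median=25.5
Step 3: insert 41 -> lo=[9, 41] (size 2, max 41) hi=[42] (size 1, min 42) -> median=41
Step 4: insert 47 -> lo=[9, 41] (size 2, max 41) hi=[42, 47] (size 2, min 42) -> median=41.5
Step 5: insert 1 -> lo=[1, 9, 41] (size 3, max 41) hi=[42, 47] (size 2, min 42) -> median=41
Step 6: insert 45 -> lo=[1, 9, 41] (size 3, max 41) hi=[42, 45, 47] (size 3, min 42) -> median=41.5
Step 7: insert 8 -> lo=[1, 8, 9, 41] (size 4, max 41) hi=[42, 45, 47] (size 3, min 42) -> median=41
Step 8: insert 46 -> lo=[1, 8, 9, 41] (size 4, max 41) hi=[42, 45, 46, 47] (size 4, min 42) -> median=41.5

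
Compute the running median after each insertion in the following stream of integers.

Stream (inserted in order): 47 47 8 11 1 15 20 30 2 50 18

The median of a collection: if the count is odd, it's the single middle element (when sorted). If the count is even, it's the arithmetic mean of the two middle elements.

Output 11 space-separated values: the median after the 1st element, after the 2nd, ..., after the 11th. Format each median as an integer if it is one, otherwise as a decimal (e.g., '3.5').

Step 1: insert 47 -> lo=[47] (size 1, max 47) hi=[] (size 0) -> median=47
Step 2: insert 47 -> lo=[47] (size 1, max 47) hi=[47] (size 1, min 47) -> median=47
Step 3: insert 8 -> lo=[8, 47] (size 2, max 47) hi=[47] (size 1, min 47) -> median=47
Step 4: insert 11 -> lo=[8, 11] (size 2, max 11) hi=[47, 47] (size 2, min 47) -> median=29
Step 5: insert 1 -> lo=[1, 8, 11] (size 3, max 11) hi=[47, 47] (size 2, min 47) -> median=11
Step 6: insert 15 -> lo=[1, 8, 11] (size 3, max 11) hi=[15, 47, 47] (size 3, min 15) -> median=13
Step 7: insert 20 -> lo=[1, 8, 11, 15] (size 4, max 15) hi=[20, 47, 47] (size 3, min 20) -> median=15
Step 8: insert 30 -> lo=[1, 8, 11, 15] (size 4, max 15) hi=[20, 30, 47, 47] (size 4, min 20) -> median=17.5
Step 9: insert 2 -> lo=[1, 2, 8, 11, 15] (size 5, max 15) hi=[20, 30, 47, 47] (size 4, min 20) -> median=15
Step 10: insert 50 -> lo=[1, 2, 8, 11, 15] (size 5, max 15) hi=[20, 30, 47, 47, 50] (size 5, min 20) -> median=17.5
Step 11: insert 18 -> lo=[1, 2, 8, 11, 15, 18] (size 6, max 18) hi=[20, 30, 47, 47, 50] (size 5, min 20) -> median=18

Answer: 47 47 47 29 11 13 15 17.5 15 17.5 18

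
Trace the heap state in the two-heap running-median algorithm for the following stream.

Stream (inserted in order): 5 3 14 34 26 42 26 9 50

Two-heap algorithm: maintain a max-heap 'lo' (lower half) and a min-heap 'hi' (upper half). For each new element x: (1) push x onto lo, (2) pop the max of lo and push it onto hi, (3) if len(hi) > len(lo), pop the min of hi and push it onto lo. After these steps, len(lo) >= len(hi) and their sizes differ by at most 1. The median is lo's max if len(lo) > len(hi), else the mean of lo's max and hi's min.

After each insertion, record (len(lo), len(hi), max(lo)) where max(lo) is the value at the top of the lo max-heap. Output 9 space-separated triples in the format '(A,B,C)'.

Answer: (1,0,5) (1,1,3) (2,1,5) (2,2,5) (3,2,14) (3,3,14) (4,3,26) (4,4,14) (5,4,26)

Derivation:
Step 1: insert 5 -> lo=[5] hi=[] -> (len(lo)=1, len(hi)=0, max(lo)=5)
Step 2: insert 3 -> lo=[3] hi=[5] -> (len(lo)=1, len(hi)=1, max(lo)=3)
Step 3: insert 14 -> lo=[3, 5] hi=[14] -> (len(lo)=2, len(hi)=1, max(lo)=5)
Step 4: insert 34 -> lo=[3, 5] hi=[14, 34] -> (len(lo)=2, len(hi)=2, max(lo)=5)
Step 5: insert 26 -> lo=[3, 5, 14] hi=[26, 34] -> (len(lo)=3, len(hi)=2, max(lo)=14)
Step 6: insert 42 -> lo=[3, 5, 14] hi=[26, 34, 42] -> (len(lo)=3, len(hi)=3, max(lo)=14)
Step 7: insert 26 -> lo=[3, 5, 14, 26] hi=[26, 34, 42] -> (len(lo)=4, len(hi)=3, max(lo)=26)
Step 8: insert 9 -> lo=[3, 5, 9, 14] hi=[26, 26, 34, 42] -> (len(lo)=4, len(hi)=4, max(lo)=14)
Step 9: insert 50 -> lo=[3, 5, 9, 14, 26] hi=[26, 34, 42, 50] -> (len(lo)=5, len(hi)=4, max(lo)=26)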